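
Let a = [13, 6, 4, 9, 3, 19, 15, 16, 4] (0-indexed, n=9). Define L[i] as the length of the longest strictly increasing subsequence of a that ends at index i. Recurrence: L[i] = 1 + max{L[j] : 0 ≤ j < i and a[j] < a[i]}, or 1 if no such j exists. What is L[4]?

1

   i    0    1    2    3    4    5    6    7    8
a[i]   13    6    4    9    3   19   15   16    4
L[i]    1    1    1    2    1    3    3    4    2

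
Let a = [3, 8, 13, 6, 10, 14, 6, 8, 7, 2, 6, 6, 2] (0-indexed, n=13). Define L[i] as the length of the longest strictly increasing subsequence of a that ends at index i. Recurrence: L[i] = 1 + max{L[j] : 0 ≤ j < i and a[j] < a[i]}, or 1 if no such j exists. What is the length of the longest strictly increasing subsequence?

4

   i    0    1    2    3    4    5    6    7    8    9   10   11   12
a[i]    3    8   13    6   10   14    6    8    7    2    6    6    2
L[i]    1    2    3    2    3    4    2    3    3    1    2    2    1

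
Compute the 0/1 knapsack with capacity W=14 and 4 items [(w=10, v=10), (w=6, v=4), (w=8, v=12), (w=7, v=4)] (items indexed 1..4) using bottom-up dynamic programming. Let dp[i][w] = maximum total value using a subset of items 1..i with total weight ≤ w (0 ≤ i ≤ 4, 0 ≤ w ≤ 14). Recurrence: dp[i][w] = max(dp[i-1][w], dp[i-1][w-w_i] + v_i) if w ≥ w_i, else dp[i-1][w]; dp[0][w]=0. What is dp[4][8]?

i\w   0   1   2   3   4   5   6   7   8   9  10  11  12  13  14
  0   0   0   0   0   0   0   0   0   0   0   0   0   0   0   0
  1   0   0   0   0   0   0   0   0   0   0  10  10  10  10  10
  2   0   0   0   0   0   0   4   4   4   4  10  10  10  10  10
  3   0   0   0   0   0   0   4   4  12  12  12  12  12  12  16
  4   0   0   0   0   0   0   4   4  12  12  12  12  12  12  16

12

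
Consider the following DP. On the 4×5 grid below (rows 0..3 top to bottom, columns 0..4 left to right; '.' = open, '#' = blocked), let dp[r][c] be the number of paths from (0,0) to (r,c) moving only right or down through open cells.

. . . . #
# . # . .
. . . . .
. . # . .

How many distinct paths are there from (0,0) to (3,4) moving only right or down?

r\c   0   1   2   3   4
  0   1   1   1   1   0
  1   0   1   0   1   1
  2   0   1   1   2   3
  3   0   1   0   2   5

5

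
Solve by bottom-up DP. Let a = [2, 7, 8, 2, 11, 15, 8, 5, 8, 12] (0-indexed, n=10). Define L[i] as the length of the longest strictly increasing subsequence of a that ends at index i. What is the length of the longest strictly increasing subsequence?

5

   i    0    1    2    3    4    5    6    7    8    9
a[i]    2    7    8    2   11   15    8    5    8   12
L[i]    1    2    3    1    4    5    3    2    3    5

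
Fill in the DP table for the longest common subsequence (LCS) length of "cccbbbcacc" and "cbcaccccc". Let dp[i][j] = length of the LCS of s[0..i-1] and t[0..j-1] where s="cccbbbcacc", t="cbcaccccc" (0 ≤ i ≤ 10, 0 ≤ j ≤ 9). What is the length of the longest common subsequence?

   ''  c  b  c  a  c  c  c  c  c
''  0  0  0  0  0  0  0  0  0  0
 c  0  1  1  1  1  1  1  1  1  1
 c  0  1  1  2  2  2  2  2  2  2
 c  0  1  1  2  2  3  3  3  3  3
 b  0  1  2  2  2  3  3  3  3  3
 b  0  1  2  2  2  3  3  3  3  3
 b  0  1  2  2  2  3  3  3  3  3
 c  0  1  2  3  3  3  4  4  4  4
 a  0  1  2  3  4  4  4  4  4  4
 c  0  1  2  3  4  5  5  5  5  5
 c  0  1  2  3  4  5  6  6  6  6

6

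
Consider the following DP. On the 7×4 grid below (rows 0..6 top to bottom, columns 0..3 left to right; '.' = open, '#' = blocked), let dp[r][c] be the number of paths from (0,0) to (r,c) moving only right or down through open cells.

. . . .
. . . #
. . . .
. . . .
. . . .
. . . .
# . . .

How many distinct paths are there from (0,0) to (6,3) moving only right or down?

r\c   0   1   2   3
  0   1   1   1   1
  1   1   2   3   0
  2   1   3   6   6
  3   1   4  10  16
  4   1   5  15  31
  5   1   6  21  52
  6   0   6  27  79

79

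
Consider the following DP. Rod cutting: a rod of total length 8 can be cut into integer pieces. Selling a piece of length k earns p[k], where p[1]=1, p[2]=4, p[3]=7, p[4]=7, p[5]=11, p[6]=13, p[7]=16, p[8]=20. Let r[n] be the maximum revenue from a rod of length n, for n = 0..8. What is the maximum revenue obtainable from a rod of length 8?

   n    0    1    2    3    4    5    6    7    8
r[n]    0    1    4    7    8   11   14   16   20

20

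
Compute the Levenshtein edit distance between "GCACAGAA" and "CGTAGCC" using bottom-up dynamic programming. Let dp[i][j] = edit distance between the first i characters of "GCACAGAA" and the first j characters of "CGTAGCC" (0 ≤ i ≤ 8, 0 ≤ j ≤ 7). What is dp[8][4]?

5

   ''  C  G  T  A  G  C  C
''  0  1  2  3  4  5  6  7
 G  1  1  1  2  3  4  5  6
 C  2  1  2  2  3  4  4  5
 A  3  2  2  3  2  3  4  5
 C  4  3  3  3  3  3  3  4
 A  5  4  4  4  3  4  4  4
 G  6  5  4  5  4  3  4  5
 A  7  6  5  5  5  4  4  5
 A  8  7  6  6  5  5  5  5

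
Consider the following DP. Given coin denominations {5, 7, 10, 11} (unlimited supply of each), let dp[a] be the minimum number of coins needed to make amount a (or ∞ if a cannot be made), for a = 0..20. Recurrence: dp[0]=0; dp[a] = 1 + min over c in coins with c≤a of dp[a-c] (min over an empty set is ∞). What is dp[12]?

 a  0  1  2  3  4  5  6  7  8  9 10 11 12 13 14 15 16 17 18 19 20
dp  0  -  -  -  -  1  -  1  -  -  1  1  2  -  2  2  2  2  2  3  2
(- denotes ∞ / unreachable)

2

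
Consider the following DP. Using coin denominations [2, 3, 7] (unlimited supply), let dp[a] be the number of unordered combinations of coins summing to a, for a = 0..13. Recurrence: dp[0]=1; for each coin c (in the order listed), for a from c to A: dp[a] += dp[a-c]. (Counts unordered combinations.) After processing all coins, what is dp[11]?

after  coin     0     1     2     3     4     5     6     7     8     9    10    11    12    13
          2     1     0     1     0     1     0     1     0     1     0     1     0     1     0
          3     1     0     1     1     1     1     2     1     2     2     2     2     3     2
          7     1     0     1     1     1     1     2     2     2     3     3     3     4     4

3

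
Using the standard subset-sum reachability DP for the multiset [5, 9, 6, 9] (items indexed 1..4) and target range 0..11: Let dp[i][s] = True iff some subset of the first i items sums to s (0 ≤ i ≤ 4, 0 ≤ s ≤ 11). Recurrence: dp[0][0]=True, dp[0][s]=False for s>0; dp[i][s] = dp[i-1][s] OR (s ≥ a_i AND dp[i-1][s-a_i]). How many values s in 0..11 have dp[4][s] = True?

5

i\s   0   1   2   3   4   5   6   7   8   9  10  11
  0   T   F   F   F   F   F   F   F   F   F   F   F
  1   T   F   F   F   F   T   F   F   F   F   F   F
  2   T   F   F   F   F   T   F   F   F   T   F   F
  3   T   F   F   F   F   T   T   F   F   T   F   T
  4   T   F   F   F   F   T   T   F   F   T   F   T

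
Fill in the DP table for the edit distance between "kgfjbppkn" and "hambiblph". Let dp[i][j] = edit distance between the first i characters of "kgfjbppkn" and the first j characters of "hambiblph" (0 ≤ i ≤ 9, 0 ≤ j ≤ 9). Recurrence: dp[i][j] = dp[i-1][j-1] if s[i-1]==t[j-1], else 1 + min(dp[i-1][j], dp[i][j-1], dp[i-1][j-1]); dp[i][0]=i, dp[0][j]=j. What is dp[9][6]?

   ''  h  a  m  b  i  b  l  p  h
''  0  1  2  3  4  5  6  7  8  9
 k  1  1  2  3  4  5  6  7  8  9
 g  2  2  2  3  4  5  6  7  8  9
 f  3  3  3  3  4  5  6  7  8  9
 j  4  4  4  4  4  5  6  7  8  9
 b  5  5  5  5  4  5  5  6  7  8
 p  6  6  6  6  5  5  6  6  6  7
 p  7  7  7  7  6  6  6  7  6  7
 k  8  8  8  8  7  7  7  7  7  7
 n  9  9  9  9  8  8  8  8  8  8

8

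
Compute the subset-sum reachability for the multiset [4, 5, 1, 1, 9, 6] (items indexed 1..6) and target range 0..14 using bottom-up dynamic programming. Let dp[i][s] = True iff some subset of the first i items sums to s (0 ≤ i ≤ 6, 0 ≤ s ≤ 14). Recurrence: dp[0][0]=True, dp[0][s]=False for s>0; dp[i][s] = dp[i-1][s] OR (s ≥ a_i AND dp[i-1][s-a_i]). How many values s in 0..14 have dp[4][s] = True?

i\s   0   1   2   3   4   5   6   7   8   9  10  11  12  13  14
  0   T   F   F   F   F   F   F   F   F   F   F   F   F   F   F
  1   T   F   F   F   T   F   F   F   F   F   F   F   F   F   F
  2   T   F   F   F   T   T   F   F   F   T   F   F   F   F   F
  3   T   T   F   F   T   T   T   F   F   T   T   F   F   F   F
  4   T   T   T   F   T   T   T   T   F   T   T   T   F   F   F
  5   T   T   T   F   T   T   T   T   F   T   T   T   F   T   T
  6   T   T   T   F   T   T   T   T   T   T   T   T   T   T   T

10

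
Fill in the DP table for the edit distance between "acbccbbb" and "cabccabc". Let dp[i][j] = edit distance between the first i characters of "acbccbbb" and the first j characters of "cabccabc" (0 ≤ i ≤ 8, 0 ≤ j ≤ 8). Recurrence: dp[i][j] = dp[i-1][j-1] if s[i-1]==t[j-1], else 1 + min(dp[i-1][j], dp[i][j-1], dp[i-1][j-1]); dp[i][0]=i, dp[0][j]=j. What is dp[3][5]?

   ''  c  a  b  c  c  a  b  c
''  0  1  2  3  4  5  6  7  8
 a  1  1  1  2  3  4  5  6  7
 c  2  1  2  2  2  3  4  5  6
 b  3  2  2  2  3  3  4  4  5
 c  4  3  3  3  2  3  4  5  4
 c  5  4  4  4  3  2  3  4  5
 b  6  5  5  4  4  3  3  3  4
 b  7  6  6  5  5  4  4  3  4
 b  8  7  7  6  6  5  5  4  4

3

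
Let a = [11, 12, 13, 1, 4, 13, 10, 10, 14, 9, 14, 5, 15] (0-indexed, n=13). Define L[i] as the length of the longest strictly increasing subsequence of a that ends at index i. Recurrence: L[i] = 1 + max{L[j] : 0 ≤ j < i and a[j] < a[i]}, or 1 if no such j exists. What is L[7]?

   i    0    1    2    3    4    5    6    7    8    9   10   11   12
a[i]   11   12   13    1    4   13   10   10   14    9   14    5   15
L[i]    1    2    3    1    2    3    3    3    4    3    4    3    5

3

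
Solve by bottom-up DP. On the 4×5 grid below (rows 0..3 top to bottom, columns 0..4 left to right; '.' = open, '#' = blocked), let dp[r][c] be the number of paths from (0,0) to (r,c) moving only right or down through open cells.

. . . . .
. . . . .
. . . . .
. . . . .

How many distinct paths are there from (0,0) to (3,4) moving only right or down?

35

r\c   0   1   2   3   4
  0   1   1   1   1   1
  1   1   2   3   4   5
  2   1   3   6  10  15
  3   1   4  10  20  35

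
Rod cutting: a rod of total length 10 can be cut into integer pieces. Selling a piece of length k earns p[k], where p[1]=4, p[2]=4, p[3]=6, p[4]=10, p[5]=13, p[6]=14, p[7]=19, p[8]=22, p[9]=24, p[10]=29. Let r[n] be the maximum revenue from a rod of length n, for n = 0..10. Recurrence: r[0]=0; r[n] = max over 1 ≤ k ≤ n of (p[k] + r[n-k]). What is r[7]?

28

   n    0    1    2    3    4    5    6    7    8    9   10
r[n]    0    4    8   12   16   20   24   28   32   36   40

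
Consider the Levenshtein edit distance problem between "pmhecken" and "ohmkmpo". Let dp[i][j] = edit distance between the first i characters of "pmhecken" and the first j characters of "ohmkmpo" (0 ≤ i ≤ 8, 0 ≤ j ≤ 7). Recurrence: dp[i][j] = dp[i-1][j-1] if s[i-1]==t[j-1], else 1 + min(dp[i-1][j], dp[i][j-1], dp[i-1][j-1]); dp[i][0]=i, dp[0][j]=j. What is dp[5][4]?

4

   ''  o  h  m  k  m  p  o
''  0  1  2  3  4  5  6  7
 p  1  1  2  3  4  5  5  6
 m  2  2  2  2  3  4  5  6
 h  3  3  2  3  3  4  5  6
 e  4  4  3  3  4  4  5  6
 c  5  5  4  4  4  5  5  6
 k  6  6  5  5  4  5  6  6
 e  7  7  6  6  5  5  6  7
 n  8  8  7  7  6  6  6  7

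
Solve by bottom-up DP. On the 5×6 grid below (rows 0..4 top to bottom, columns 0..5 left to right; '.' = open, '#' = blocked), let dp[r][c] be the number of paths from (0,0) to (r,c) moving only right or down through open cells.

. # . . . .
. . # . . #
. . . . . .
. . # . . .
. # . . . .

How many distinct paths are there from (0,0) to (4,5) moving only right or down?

r\c   0   1   2   3   4   5
  0   1   0   0   0   0   0
  1   1   1   0   0   0   0
  2   1   2   2   2   2   2
  3   1   3   0   2   4   6
  4   1   0   0   2   6  12

12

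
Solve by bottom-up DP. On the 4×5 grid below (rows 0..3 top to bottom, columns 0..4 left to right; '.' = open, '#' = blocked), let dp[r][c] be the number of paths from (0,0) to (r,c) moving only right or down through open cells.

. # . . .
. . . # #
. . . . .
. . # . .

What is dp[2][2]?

r\c   0   1   2   3   4
  0   1   0   0   0   0
  1   1   1   1   0   0
  2   1   2   3   3   3
  3   1   3   0   3   6

3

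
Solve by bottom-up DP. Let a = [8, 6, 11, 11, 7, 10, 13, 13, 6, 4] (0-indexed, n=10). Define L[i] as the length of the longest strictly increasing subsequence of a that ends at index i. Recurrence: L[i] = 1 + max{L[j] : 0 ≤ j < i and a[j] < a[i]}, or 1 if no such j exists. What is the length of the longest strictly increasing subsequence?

   i    0    1    2    3    4    5    6    7    8    9
a[i]    8    6   11   11    7   10   13   13    6    4
L[i]    1    1    2    2    2    3    4    4    1    1

4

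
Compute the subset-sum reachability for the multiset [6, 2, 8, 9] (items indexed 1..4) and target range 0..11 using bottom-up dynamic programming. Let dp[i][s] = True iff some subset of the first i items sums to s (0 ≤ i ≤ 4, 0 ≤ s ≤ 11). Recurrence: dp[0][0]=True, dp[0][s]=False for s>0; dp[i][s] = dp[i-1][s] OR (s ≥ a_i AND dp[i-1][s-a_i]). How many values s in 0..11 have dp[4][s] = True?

i\s   0   1   2   3   4   5   6   7   8   9  10  11
  0   T   F   F   F   F   F   F   F   F   F   F   F
  1   T   F   F   F   F   F   T   F   F   F   F   F
  2   T   F   T   F   F   F   T   F   T   F   F   F
  3   T   F   T   F   F   F   T   F   T   F   T   F
  4   T   F   T   F   F   F   T   F   T   T   T   T

7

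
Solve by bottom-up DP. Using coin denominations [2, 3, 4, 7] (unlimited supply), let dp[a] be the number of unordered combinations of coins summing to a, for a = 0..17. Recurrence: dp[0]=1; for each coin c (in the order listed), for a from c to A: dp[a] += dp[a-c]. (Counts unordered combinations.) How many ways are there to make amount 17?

after  coin     0     1     2     3     4     5     6     7     8     9    10    11    12    13    14    15    16    17
          2     1     0     1     0     1     0     1     0     1     0     1     0     1     0     1     0     1     0
          3     1     0     1     1     1     1     2     1     2     2     2     2     3     2     3     3     3     3
          4     1     0     1     1     2     1     3     2     4     3     5     4     7     5     8     7    10     8
          7     1     0     1     1     2     1     3     3     4     4     6     6     8     8    11    11    14    14

14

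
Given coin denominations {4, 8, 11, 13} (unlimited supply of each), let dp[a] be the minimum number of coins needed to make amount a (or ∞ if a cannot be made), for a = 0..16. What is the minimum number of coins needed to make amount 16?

 a  0  1  2  3  4  5  6  7  8  9 10 11 12 13 14 15 16
dp  0  -  -  -  1  -  -  -  1  -  -  1  2  1  -  2  2
(- denotes ∞ / unreachable)

2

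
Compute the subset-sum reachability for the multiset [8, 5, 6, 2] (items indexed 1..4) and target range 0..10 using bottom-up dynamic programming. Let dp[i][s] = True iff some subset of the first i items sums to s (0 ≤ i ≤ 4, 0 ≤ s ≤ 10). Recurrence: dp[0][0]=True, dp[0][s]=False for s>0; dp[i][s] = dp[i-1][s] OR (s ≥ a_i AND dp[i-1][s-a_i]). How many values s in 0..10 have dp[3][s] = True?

i\s   0   1   2   3   4   5   6   7   8   9  10
  0   T   F   F   F   F   F   F   F   F   F   F
  1   T   F   F   F   F   F   F   F   T   F   F
  2   T   F   F   F   F   T   F   F   T   F   F
  3   T   F   F   F   F   T   T   F   T   F   F
  4   T   F   T   F   F   T   T   T   T   F   T

4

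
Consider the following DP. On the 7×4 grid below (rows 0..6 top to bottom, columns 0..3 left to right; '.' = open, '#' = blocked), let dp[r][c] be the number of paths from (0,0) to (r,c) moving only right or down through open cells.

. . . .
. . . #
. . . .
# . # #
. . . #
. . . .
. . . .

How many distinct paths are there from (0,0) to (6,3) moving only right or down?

15

r\c   0   1   2   3
  0   1   1   1   1
  1   1   2   3   0
  2   1   3   6   6
  3   0   3   0   0
  4   0   3   3   0
  5   0   3   6   6
  6   0   3   9  15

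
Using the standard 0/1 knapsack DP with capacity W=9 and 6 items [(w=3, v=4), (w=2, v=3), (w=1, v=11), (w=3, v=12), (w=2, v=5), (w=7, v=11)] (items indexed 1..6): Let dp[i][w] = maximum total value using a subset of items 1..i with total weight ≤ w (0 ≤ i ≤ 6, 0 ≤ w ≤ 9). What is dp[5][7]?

i\w   0   1   2   3   4   5   6   7   8   9
  0   0   0   0   0   0   0   0   0   0   0
  1   0   0   0   4   4   4   4   4   4   4
  2   0   0   3   4   4   7   7   7   7   7
  3   0  11  11  14  15  15  18  18  18  18
  4   0  11  11  14  23  23  26  27  27  30
  5   0  11  11  16  23  23  28  28  31  32
  6   0  11  11  16  23  23  28  28  31  32

28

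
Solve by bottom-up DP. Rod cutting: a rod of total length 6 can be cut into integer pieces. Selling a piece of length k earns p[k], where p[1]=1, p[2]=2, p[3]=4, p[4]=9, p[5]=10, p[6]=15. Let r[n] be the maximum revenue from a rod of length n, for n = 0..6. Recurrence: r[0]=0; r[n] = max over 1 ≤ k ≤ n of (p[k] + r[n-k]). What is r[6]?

   n    0    1    2    3    4    5    6
r[n]    0    1    2    4    9   10   15

15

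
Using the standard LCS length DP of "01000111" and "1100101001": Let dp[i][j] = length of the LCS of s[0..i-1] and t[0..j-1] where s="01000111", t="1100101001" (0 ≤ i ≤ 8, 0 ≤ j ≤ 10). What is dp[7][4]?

   ''  1  1  0  0  1  0  1  0  0  1
''  0  0  0  0  0  0  0  0  0  0  0
 0  0  0  0  1  1  1  1  1  1  1  1
 1  0  1  1  1  1  2  2  2  2  2  2
 0  0  1  1  2  2  2  3  3  3  3  3
 0  0  1  1  2  3  3  3  3  4  4  4
 0  0  1  1  2  3  3  4  4  4  5  5
 1  0  1  2  2  3  4  4  5  5  5  6
 1  0  1  2  2  3  4  4  5  5  5  6
 1  0  1  2  2  3  4  4  5  5  5  6

3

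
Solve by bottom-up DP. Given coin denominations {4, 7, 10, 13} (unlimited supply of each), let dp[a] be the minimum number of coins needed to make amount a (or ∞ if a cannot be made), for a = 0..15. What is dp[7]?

 a  0  1  2  3  4  5  6  7  8  9 10 11 12 13 14 15
dp  0  -  -  -  1  -  -  1  2  -  1  2  3  1  2  3
(- denotes ∞ / unreachable)

1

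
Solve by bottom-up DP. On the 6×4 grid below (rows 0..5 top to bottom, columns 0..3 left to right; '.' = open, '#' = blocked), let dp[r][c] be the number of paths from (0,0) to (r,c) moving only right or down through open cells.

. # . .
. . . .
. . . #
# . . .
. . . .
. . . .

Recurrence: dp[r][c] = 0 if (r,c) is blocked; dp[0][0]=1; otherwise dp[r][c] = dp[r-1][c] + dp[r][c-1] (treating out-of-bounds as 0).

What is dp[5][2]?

r\c   0   1   2   3
  0   1   0   0   0
  1   1   1   1   1
  2   1   2   3   0
  3   0   2   5   5
  4   0   2   7  12
  5   0   2   9  21

9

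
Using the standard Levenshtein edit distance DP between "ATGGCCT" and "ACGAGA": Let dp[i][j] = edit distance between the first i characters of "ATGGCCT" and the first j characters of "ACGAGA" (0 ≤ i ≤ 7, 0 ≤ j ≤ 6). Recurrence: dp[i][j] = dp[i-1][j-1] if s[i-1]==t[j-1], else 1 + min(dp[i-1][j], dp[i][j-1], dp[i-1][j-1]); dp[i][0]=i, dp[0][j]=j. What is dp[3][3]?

1

   ''  A  C  G  A  G  A
''  0  1  2  3  4  5  6
 A  1  0  1  2  3  4  5
 T  2  1  1  2  3  4  5
 G  3  2  2  1  2  3  4
 G  4  3  3  2  2  2  3
 C  5  4  3  3  3  3  3
 C  6  5  4  4  4  4  4
 T  7  6  5  5  5  5  5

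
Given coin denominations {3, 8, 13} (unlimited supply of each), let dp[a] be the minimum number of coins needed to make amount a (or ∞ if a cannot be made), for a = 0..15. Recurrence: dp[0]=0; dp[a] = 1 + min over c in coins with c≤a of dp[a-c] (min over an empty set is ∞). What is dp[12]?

 a  0  1  2  3  4  5  6  7  8  9 10 11 12 13 14 15
dp  0  -  -  1  -  -  2  -  1  3  -  2  4  1  3  5
(- denotes ∞ / unreachable)

4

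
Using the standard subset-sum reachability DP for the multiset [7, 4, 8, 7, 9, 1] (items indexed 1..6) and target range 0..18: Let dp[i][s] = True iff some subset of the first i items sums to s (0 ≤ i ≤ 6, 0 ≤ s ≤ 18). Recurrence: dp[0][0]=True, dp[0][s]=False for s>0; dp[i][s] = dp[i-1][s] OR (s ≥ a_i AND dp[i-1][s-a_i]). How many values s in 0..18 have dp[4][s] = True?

i\s   0   1   2   3   4   5   6   7   8   9  10  11  12  13  14  15  16  17  18
  0   T   F   F   F   F   F   F   F   F   F   F   F   F   F   F   F   F   F   F
  1   T   F   F   F   F   F   F   T   F   F   F   F   F   F   F   F   F   F   F
  2   T   F   F   F   T   F   F   T   F   F   F   T   F   F   F   F   F   F   F
  3   T   F   F   F   T   F   F   T   T   F   F   T   T   F   F   T   F   F   F
  4   T   F   F   F   T   F   F   T   T   F   F   T   T   F   T   T   F   F   T
  5   T   F   F   F   T   F   F   T   T   T   F   T   T   T   T   T   T   T   T
  6   T   T   F   F   T   T   F   T   T   T   T   T   T   T   T   T   T   T   T

9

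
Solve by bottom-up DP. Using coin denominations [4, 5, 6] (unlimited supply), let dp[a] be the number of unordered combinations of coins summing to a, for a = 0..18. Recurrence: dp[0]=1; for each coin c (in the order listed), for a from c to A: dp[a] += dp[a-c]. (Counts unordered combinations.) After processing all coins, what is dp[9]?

after  coin     0     1     2     3     4     5     6     7     8     9    10    11    12    13    14    15    16    17    18
          4     1     0     0     0     1     0     0     0     1     0     0     0     1     0     0     0     1     0     0
          5     1     0     0     0     1     1     0     0     1     1     1     0     1     1     1     1     1     1     1
          6     1     0     0     0     1     1     1     0     1     1     2     1     2     1     2     2     3     2     3

1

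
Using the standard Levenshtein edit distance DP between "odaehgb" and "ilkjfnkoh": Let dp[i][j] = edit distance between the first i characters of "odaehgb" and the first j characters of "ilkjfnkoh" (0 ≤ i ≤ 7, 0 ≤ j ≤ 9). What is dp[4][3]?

4

   ''  i  l  k  j  f  n  k  o  h
''  0  1  2  3  4  5  6  7  8  9
 o  1  1  2  3  4  5  6  7  7  8
 d  2  2  2  3  4  5  6  7  8  8
 a  3  3  3  3  4  5  6  7  8  9
 e  4  4  4  4  4  5  6  7  8  9
 h  5  5  5  5  5  5  6  7  8  8
 g  6  6  6  6  6  6  6  7  8  9
 b  7  7  7  7  7  7  7  7  8  9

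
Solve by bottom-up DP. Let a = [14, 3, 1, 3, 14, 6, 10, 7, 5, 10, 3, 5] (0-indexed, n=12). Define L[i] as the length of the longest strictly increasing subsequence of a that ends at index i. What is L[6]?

   i    0    1    2    3    4    5    6    7    8    9   10   11
a[i]   14    3    1    3   14    6   10    7    5   10    3    5
L[i]    1    1    1    2    3    3    4    4    3    5    2    3

4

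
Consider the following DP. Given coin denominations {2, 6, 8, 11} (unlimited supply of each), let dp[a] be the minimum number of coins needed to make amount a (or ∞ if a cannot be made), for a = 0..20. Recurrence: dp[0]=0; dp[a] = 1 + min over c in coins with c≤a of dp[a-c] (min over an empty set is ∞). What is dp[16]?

 a  0  1  2  3  4  5  6  7  8  9 10 11 12 13 14 15 16 17 18 19 20
dp  0  -  1  -  2  -  1  -  1  -  2  1  2  2  2  3  2  2  3  2  3
(- denotes ∞ / unreachable)

2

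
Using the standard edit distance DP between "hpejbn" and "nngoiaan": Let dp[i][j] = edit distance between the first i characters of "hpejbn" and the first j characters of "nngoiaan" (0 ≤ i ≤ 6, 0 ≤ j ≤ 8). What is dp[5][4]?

   ''  n  n  g  o  i  a  a  n
''  0  1  2  3  4  5  6  7  8
 h  1  1  2  3  4  5  6  7  8
 p  2  2  2  3  4  5  6  7  8
 e  3  3  3  3  4  5  6  7  8
 j  4  4  4  4  4  5  6  7  8
 b  5  5  5  5  5  5  6  7  8
 n  6  5  5  6  6  6  6  7  7

5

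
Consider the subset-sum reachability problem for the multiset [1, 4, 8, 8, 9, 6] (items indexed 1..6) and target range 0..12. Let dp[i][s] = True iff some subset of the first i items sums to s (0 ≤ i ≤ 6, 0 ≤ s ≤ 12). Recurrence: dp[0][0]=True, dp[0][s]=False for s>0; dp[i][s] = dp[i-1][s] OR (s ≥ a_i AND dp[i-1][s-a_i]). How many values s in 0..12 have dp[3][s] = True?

7

i\s   0   1   2   3   4   5   6   7   8   9  10  11  12
  0   T   F   F   F   F   F   F   F   F   F   F   F   F
  1   T   T   F   F   F   F   F   F   F   F   F   F   F
  2   T   T   F   F   T   T   F   F   F   F   F   F   F
  3   T   T   F   F   T   T   F   F   T   T   F   F   T
  4   T   T   F   F   T   T   F   F   T   T   F   F   T
  5   T   T   F   F   T   T   F   F   T   T   T   F   T
  6   T   T   F   F   T   T   T   T   T   T   T   T   T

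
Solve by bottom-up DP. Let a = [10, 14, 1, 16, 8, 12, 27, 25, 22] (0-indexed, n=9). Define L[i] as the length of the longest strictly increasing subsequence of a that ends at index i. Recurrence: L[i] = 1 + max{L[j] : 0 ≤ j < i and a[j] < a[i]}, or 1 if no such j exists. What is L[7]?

   i    0    1    2    3    4    5    6    7    8
a[i]   10   14    1   16    8   12   27   25   22
L[i]    1    2    1    3    2    3    4    4    4

4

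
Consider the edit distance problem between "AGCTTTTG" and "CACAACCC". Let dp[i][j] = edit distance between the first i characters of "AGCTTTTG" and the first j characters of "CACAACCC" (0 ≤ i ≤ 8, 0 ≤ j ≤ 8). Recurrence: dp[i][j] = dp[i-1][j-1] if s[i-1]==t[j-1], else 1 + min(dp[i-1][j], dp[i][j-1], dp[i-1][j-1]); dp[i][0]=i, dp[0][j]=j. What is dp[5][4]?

   ''  C  A  C  A  A  C  C  C
''  0  1  2  3  4  5  6  7  8
 A  1  1  1  2  3  4  5  6  7
 G  2  2  2  2  3  4  5  6  7
 C  3  2  3  2  3  4  4  5  6
 T  4  3  3  3  3  4  5  5  6
 T  5  4  4  4  4  4  5  6  6
 T  6  5  5  5  5  5  5  6  7
 T  7  6  6  6  6  6  6  6  7
 G  8  7  7  7  7  7  7  7  7

4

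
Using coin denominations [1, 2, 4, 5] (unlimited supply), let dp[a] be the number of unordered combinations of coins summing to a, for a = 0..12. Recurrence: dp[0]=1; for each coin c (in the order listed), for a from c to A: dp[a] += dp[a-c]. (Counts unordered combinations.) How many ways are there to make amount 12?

after  coin     0     1     2     3     4     5     6     7     8     9    10    11    12
          1     1     1     1     1     1     1     1     1     1     1     1     1     1
          2     1     1     2     2     3     3     4     4     5     5     6     6     7
          4     1     1     2     2     4     4     6     6     9     9    12    12    16
          5     1     1     2     2     4     5     7     8    11    13    17    19    24

24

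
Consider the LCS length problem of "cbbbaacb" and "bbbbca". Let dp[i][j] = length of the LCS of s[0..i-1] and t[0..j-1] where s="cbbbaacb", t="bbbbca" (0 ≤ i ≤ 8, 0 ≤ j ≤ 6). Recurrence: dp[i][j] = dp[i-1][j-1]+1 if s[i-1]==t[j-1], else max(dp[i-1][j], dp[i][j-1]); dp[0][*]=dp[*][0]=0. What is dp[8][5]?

   ''  b  b  b  b  c  a
''  0  0  0  0  0  0  0
 c  0  0  0  0  0  1  1
 b  0  1  1  1  1  1  1
 b  0  1  2  2  2  2  2
 b  0  1  2  3  3  3  3
 a  0  1  2  3  3  3  4
 a  0  1  2  3  3  3  4
 c  0  1  2  3  3  4  4
 b  0  1  2  3  4  4  4

4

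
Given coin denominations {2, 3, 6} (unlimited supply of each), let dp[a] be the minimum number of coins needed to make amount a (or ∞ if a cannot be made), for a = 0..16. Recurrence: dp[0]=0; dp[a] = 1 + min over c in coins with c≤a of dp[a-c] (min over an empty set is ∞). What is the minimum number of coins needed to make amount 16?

 a  0  1  2  3  4  5  6  7  8  9 10 11 12 13 14 15 16
dp  0  -  1  1  2  2  1  3  2  2  3  3  2  4  3  3  4
(- denotes ∞ / unreachable)

4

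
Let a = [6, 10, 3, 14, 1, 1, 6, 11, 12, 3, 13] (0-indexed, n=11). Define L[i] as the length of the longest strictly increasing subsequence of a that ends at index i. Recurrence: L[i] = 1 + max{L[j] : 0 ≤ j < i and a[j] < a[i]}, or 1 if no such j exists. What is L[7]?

   i    0    1    2    3    4    5    6    7    8    9   10
a[i]    6   10    3   14    1    1    6   11   12    3   13
L[i]    1    2    1    3    1    1    2    3    4    2    5

3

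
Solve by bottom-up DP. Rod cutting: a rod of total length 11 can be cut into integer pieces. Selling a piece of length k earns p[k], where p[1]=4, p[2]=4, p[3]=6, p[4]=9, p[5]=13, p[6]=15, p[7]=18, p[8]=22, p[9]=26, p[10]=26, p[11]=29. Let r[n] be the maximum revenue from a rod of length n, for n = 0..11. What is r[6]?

   n    0    1    2    3    4    5    6    7    8    9   10   11
r[n]    0    4    8   12   16   20   24   28   32   36   40   44

24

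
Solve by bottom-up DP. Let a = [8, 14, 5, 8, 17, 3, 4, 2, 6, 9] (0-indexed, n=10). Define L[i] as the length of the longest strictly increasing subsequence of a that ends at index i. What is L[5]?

1

   i    0    1    2    3    4    5    6    7    8    9
a[i]    8   14    5    8   17    3    4    2    6    9
L[i]    1    2    1    2    3    1    2    1    3    4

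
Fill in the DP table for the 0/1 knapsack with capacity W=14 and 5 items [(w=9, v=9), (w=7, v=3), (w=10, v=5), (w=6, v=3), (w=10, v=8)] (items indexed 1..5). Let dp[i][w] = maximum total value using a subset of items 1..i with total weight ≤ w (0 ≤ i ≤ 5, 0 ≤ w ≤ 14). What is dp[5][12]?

i\w   0   1   2   3   4   5   6   7   8   9  10  11  12  13  14
  0   0   0   0   0   0   0   0   0   0   0   0   0   0   0   0
  1   0   0   0   0   0   0   0   0   0   9   9   9   9   9   9
  2   0   0   0   0   0   0   0   3   3   9   9   9   9   9   9
  3   0   0   0   0   0   0   0   3   3   9   9   9   9   9   9
  4   0   0   0   0   0   0   3   3   3   9   9   9   9   9   9
  5   0   0   0   0   0   0   3   3   3   9   9   9   9   9   9

9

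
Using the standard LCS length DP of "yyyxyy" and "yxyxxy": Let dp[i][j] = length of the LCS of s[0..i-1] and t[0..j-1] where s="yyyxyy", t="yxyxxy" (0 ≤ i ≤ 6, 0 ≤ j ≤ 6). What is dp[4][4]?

3

   ''  y  x  y  x  x  y
''  0  0  0  0  0  0  0
 y  0  1  1  1  1  1  1
 y  0  1  1  2  2  2  2
 y  0  1  1  2  2  2  3
 x  0  1  2  2  3  3  3
 y  0  1  2  3  3  3  4
 y  0  1  2  3  3  3  4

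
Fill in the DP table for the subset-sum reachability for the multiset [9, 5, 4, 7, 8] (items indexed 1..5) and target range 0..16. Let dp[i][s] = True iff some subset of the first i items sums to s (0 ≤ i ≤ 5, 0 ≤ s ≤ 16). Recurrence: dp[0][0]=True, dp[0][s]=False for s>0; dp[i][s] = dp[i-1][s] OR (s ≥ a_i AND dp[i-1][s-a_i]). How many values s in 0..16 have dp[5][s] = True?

i\s   0   1   2   3   4   5   6   7   8   9  10  11  12  13  14  15  16
  0   T   F   F   F   F   F   F   F   F   F   F   F   F   F   F   F   F
  1   T   F   F   F   F   F   F   F   F   T   F   F   F   F   F   F   F
  2   T   F   F   F   F   T   F   F   F   T   F   F   F   F   T   F   F
  3   T   F   F   F   T   T   F   F   F   T   F   F   F   T   T   F   F
  4   T   F   F   F   T   T   F   T   F   T   F   T   T   T   T   F   T
  5   T   F   F   F   T   T   F   T   T   T   F   T   T   T   T   T   T

12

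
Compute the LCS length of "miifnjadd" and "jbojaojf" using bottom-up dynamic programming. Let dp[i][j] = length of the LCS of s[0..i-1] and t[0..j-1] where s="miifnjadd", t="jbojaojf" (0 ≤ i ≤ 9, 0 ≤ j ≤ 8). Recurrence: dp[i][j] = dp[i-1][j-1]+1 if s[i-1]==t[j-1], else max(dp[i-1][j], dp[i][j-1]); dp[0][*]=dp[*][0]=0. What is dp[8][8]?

2

   ''  j  b  o  j  a  o  j  f
''  0  0  0  0  0  0  0  0  0
 m  0  0  0  0  0  0  0  0  0
 i  0  0  0  0  0  0  0  0  0
 i  0  0  0  0  0  0  0  0  0
 f  0  0  0  0  0  0  0  0  1
 n  0  0  0  0  0  0  0  0  1
 j  0  1  1  1  1  1  1  1  1
 a  0  1  1  1  1  2  2  2  2
 d  0  1  1  1  1  2  2  2  2
 d  0  1  1  1  1  2  2  2  2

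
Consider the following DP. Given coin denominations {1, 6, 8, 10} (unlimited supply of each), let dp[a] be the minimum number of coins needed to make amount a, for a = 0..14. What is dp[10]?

1

 a  0  1  2  3  4  5  6  7  8  9 10 11 12 13 14
dp  0  1  2  3  4  5  1  2  1  2  1  2  2  3  2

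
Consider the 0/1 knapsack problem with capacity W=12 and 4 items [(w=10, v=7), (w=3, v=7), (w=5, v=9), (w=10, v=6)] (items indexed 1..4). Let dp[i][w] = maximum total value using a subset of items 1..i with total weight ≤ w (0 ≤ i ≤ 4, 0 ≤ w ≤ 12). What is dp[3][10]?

16

i\w   0   1   2   3   4   5   6   7   8   9  10  11  12
  0   0   0   0   0   0   0   0   0   0   0   0   0   0
  1   0   0   0   0   0   0   0   0   0   0   7   7   7
  2   0   0   0   7   7   7   7   7   7   7   7   7   7
  3   0   0   0   7   7   9   9   9  16  16  16  16  16
  4   0   0   0   7   7   9   9   9  16  16  16  16  16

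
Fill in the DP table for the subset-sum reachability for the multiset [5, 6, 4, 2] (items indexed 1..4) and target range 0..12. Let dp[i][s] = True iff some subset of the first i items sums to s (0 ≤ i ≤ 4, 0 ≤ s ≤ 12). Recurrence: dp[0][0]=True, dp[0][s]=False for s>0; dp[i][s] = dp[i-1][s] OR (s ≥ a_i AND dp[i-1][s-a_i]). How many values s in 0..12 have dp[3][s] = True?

i\s   0   1   2   3   4   5   6   7   8   9  10  11  12
  0   T   F   F   F   F   F   F   F   F   F   F   F   F
  1   T   F   F   F   F   T   F   F   F   F   F   F   F
  2   T   F   F   F   F   T   T   F   F   F   F   T   F
  3   T   F   F   F   T   T   T   F   F   T   T   T   F
  4   T   F   T   F   T   T   T   T   T   T   T   T   T

7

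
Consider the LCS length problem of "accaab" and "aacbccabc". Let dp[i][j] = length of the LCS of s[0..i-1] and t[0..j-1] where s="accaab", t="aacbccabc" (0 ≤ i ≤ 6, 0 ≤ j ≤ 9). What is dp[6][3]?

2

   ''  a  a  c  b  c  c  a  b  c
''  0  0  0  0  0  0  0  0  0  0
 a  0  1  1  1  1  1  1  1  1  1
 c  0  1  1  2  2  2  2  2  2  2
 c  0  1  1  2  2  3  3  3  3  3
 a  0  1  2  2  2  3  3  4  4  4
 a  0  1  2  2  2  3  3  4  4  4
 b  0  1  2  2  3  3  3  4  5  5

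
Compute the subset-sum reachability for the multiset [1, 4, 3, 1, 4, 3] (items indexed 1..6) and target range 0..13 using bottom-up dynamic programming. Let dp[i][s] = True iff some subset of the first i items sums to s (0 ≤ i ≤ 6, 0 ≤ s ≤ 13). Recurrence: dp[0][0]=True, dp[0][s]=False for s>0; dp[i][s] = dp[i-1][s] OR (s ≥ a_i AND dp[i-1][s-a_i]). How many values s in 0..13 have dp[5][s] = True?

14

i\s   0   1   2   3   4   5   6   7   8   9  10  11  12  13
  0   T   F   F   F   F   F   F   F   F   F   F   F   F   F
  1   T   T   F   F   F   F   F   F   F   F   F   F   F   F
  2   T   T   F   F   T   T   F   F   F   F   F   F   F   F
  3   T   T   F   T   T   T   F   T   T   F   F   F   F   F
  4   T   T   T   T   T   T   T   T   T   T   F   F   F   F
  5   T   T   T   T   T   T   T   T   T   T   T   T   T   T
  6   T   T   T   T   T   T   T   T   T   T   T   T   T   T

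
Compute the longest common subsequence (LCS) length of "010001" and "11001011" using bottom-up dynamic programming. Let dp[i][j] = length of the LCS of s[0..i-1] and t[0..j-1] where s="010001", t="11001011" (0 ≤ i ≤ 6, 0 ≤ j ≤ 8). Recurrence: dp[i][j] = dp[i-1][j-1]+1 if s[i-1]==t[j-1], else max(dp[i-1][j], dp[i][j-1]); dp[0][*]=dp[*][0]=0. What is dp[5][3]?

2

   ''  1  1  0  0  1  0  1  1
''  0  0  0  0  0  0  0  0  0
 0  0  0  0  1  1  1  1  1  1
 1  0  1  1  1  1  2  2  2  2
 0  0  1  1  2  2  2  3  3  3
 0  0  1  1  2  3  3  3  3  3
 0  0  1  1  2  3  3  4  4  4
 1  0  1  2  2  3  4  4  5  5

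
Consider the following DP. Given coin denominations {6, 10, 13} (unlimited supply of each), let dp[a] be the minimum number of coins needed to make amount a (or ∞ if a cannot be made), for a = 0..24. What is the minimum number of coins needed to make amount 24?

4

 a  0  1  2  3  4  5  6  7  8  9 10 11 12 13 14 15 16 17 18 19 20 21 22 23 24
dp  0  -  -  -  -  -  1  -  -  -  1  -  2  1  -  -  2  -  3  2  2  -  3  2  4
(- denotes ∞ / unreachable)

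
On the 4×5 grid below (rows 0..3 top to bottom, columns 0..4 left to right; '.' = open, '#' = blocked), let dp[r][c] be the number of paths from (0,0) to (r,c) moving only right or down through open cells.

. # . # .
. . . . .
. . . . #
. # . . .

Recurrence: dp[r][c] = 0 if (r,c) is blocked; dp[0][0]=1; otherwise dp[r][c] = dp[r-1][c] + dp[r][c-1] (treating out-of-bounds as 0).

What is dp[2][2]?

r\c   0   1   2   3   4
  0   1   0   0   0   0
  1   1   1   1   1   1
  2   1   2   3   4   0
  3   1   0   3   7   7

3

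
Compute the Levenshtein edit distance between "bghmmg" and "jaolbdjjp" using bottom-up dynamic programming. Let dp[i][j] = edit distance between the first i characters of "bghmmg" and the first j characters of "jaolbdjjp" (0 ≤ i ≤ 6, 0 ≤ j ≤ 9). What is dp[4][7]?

   ''  j  a  o  l  b  d  j  j  p
''  0  1  2  3  4  5  6  7  8  9
 b  1  1  2  3  4  4  5  6  7  8
 g  2  2  2  3  4  5  5  6  7  8
 h  3  3  3  3  4  5  6  6  7  8
 m  4  4  4  4  4  5  6  7  7  8
 m  5  5  5  5  5  5  6  7  8  8
 g  6  6  6  6  6  6  6  7  8  9

7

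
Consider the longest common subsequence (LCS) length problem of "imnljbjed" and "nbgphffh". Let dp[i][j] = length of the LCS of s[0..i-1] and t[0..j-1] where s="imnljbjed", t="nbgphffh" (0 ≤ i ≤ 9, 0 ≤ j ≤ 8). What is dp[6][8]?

   ''  n  b  g  p  h  f  f  h
''  0  0  0  0  0  0  0  0  0
 i  0  0  0  0  0  0  0  0  0
 m  0  0  0  0  0  0  0  0  0
 n  0  1  1  1  1  1  1  1  1
 l  0  1  1  1  1  1  1  1  1
 j  0  1  1  1  1  1  1  1  1
 b  0  1  2  2  2  2  2  2  2
 j  0  1  2  2  2  2  2  2  2
 e  0  1  2  2  2  2  2  2  2
 d  0  1  2  2  2  2  2  2  2

2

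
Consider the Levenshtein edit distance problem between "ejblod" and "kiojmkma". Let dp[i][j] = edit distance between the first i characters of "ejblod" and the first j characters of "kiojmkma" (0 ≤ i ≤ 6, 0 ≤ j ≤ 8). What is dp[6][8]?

   ''  k  i  o  j  m  k  m  a
''  0  1  2  3  4  5  6  7  8
 e  1  1  2  3  4  5  6  7  8
 j  2  2  2  3  3  4  5  6  7
 b  3  3  3  3  4  4  5  6  7
 l  4  4  4  4  4  5  5  6  7
 o  5  5  5  4  5  5  6  6  7
 d  6  6  6  5  5  6  6  7  7

7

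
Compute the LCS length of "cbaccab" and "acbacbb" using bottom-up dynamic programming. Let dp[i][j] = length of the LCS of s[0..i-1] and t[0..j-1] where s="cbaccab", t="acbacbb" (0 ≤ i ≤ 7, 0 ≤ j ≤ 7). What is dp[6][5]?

   ''  a  c  b  a  c  b  b
''  0  0  0  0  0  0  0  0
 c  0  0  1  1  1  1  1  1
 b  0  0  1  2  2  2  2  2
 a  0  1  1  2  3  3  3  3
 c  0  1  2  2  3  4  4  4
 c  0  1  2  2  3  4  4  4
 a  0  1  2  2  3  4  4  4
 b  0  1  2  3  3  4  5  5

4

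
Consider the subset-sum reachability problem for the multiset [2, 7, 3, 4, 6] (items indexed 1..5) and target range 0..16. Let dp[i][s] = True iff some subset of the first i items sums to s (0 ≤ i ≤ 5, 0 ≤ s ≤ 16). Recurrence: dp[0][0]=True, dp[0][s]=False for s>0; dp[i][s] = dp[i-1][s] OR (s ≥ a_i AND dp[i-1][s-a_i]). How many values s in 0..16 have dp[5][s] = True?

16

i\s   0   1   2   3   4   5   6   7   8   9  10  11  12  13  14  15  16
  0   T   F   F   F   F   F   F   F   F   F   F   F   F   F   F   F   F
  1   T   F   T   F   F   F   F   F   F   F   F   F   F   F   F   F   F
  2   T   F   T   F   F   F   F   T   F   T   F   F   F   F   F   F   F
  3   T   F   T   T   F   T   F   T   F   T   T   F   T   F   F   F   F
  4   T   F   T   T   T   T   T   T   F   T   T   T   T   T   T   F   T
  5   T   F   T   T   T   T   T   T   T   T   T   T   T   T   T   T   T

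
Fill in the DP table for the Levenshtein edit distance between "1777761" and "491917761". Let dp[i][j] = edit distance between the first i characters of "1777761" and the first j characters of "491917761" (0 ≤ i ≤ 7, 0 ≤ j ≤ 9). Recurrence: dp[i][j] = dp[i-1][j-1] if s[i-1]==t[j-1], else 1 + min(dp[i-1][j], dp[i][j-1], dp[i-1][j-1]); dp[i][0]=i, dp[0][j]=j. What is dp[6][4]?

   ''  4  9  1  9  1  7  7  6  1
''  0  1  2  3  4  5  6  7  8  9
 1  1  1  2  2  3  4  5  6  7  8
 7  2  2  2  3  3  4  4  5  6  7
 7  3  3  3  3  4  4  4  4  5  6
 7  4  4  4  4  4  5  4  4  5  6
 7  5  5  5  5  5  5  5  4  5  6
 6  6  6  6  6  6  6  6  5  4  5
 1  7  7  7  6  7  6  7  6  5  4

6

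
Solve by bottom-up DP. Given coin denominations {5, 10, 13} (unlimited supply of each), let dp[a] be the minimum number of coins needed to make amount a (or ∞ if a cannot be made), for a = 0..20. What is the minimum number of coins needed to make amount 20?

 a  0  1  2  3  4  5  6  7  8  9 10 11 12 13 14 15 16 17 18 19 20
dp  0  -  -  -  -  1  -  -  -  -  1  -  -  1  -  2  -  -  2  -  2
(- denotes ∞ / unreachable)

2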